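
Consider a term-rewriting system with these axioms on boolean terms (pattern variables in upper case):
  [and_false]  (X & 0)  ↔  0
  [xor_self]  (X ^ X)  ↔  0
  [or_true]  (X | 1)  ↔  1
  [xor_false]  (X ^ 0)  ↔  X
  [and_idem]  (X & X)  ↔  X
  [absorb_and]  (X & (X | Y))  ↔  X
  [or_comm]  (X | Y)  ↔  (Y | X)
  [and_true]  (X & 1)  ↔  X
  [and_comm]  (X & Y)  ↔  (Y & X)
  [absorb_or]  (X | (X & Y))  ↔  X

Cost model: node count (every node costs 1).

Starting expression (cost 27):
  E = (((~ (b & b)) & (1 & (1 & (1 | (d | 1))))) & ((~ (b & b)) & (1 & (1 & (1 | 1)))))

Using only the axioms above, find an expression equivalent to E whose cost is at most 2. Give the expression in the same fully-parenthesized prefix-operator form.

(~ b)   [cost 2]

step 1: or_true (→) rewrites (d | 1) into 1, now (((~ (b & b)) & (1 & (1 & (1 | 1)))) & ((~ (b & b)) & (1 & (1 & (1 | 1)))))
step 2: and_idem (→) rewrites (((~ (b & b)) & (1 & (1 & (1 | 1)))) & ((~ (b & b)) & (1 & (1 & (1 | 1))))) into ((~ (b & b)) & (1 & (1 & (1 | 1))))
step 3: absorb_and (→) rewrites (1 & (1 | 1)) into 1, now ((~ (b & b)) & (1 & 1))
step 4: and_true (→) rewrites (1 & 1) into 1, now ((~ (b & b)) & 1)
step 5: and_idem (→) rewrites (b & b) into b, now ((~ b) & 1)
step 6: and_true (→) rewrites ((~ b) & 1) into (~ b), reaching cost 2 (bound 2)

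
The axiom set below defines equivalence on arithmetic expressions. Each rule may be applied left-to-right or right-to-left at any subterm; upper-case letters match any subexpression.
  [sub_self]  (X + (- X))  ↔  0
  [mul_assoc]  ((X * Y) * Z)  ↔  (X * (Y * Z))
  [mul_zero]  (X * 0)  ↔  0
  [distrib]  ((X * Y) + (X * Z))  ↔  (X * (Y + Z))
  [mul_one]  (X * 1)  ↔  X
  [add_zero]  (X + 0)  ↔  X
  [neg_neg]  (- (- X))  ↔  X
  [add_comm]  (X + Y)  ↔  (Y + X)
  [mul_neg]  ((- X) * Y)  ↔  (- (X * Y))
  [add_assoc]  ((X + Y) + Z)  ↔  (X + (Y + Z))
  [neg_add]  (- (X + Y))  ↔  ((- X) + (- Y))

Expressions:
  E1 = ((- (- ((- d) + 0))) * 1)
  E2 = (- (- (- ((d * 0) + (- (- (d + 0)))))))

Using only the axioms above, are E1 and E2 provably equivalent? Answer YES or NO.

YES

(1) ((- (- ((- d) + 0))) * 1)  =[mul_one →]=  (- (- ((- d) + 0)))
(2) ((- d) + 0)  =[add_zero →]=  (- d)    ⊢ (- (- (- d)))
(3) (- (- d))  =[add_zero ←]=  ((- (- d)) + 0)    ⊢ (- ((- (- d)) + 0))
(4) d  =[add_zero ←]=  (d + 0)    ⊢ (- ((- (- (d + 0))) + 0))
(5) ((- (- (d + 0))) + 0)  =[add_comm →]=  (0 + (- (- (d + 0))))    ⊢ (- (0 + (- (- (d + 0)))))
(6) 0  =[mul_zero ←]=  (d * 0)    ⊢ (- ((d * 0) + (- (- (d + 0)))))
(7) ((d * 0) + (- (- (d + 0))))  =[neg_neg ←]=  (- (- ((d * 0) + (- (- (d + 0))))))    ⊢ E2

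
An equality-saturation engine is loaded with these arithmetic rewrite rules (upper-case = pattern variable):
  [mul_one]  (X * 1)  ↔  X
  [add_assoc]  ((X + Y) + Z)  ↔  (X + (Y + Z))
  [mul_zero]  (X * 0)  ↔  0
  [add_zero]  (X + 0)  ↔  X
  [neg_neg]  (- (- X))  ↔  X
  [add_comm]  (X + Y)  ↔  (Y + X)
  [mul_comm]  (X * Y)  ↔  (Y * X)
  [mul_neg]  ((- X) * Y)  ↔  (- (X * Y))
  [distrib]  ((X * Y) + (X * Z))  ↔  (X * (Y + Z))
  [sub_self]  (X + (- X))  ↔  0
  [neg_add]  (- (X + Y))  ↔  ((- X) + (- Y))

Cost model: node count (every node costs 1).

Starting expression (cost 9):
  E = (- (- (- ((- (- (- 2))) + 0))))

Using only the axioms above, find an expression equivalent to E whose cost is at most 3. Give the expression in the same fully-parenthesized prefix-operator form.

(- (- 2))   [cost 3]

1. [neg_neg →] (- (- 2))  →  2;  E = (- (- (- ((- 2) + 0))))
2. [neg_neg →] (- (- ((- 2) + 0)))  →  ((- 2) + 0);  E = (- ((- 2) + 0))
3. [add_zero →] ((- 2) + 0)  →  (- 2);  cost 3 ≤ 3, done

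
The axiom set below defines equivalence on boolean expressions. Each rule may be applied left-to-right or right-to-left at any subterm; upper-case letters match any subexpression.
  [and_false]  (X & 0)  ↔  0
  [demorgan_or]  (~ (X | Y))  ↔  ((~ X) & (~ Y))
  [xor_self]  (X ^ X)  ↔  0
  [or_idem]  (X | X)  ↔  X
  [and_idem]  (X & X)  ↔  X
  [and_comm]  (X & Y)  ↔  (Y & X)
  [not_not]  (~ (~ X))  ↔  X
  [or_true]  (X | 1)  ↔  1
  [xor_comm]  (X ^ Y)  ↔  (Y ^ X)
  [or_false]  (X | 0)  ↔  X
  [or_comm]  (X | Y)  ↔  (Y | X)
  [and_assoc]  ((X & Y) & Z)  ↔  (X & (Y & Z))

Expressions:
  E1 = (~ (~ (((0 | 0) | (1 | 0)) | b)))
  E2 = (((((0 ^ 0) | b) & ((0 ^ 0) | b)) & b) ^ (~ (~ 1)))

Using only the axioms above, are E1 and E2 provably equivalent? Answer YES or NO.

All listed rules preserve value, hence provable equivalence implies equal values everywhere; look for a separating assignment.
b=1 gives E1 ↦ 1, E2 ↦ 0; values differ ⇒ not provably equivalent.

NO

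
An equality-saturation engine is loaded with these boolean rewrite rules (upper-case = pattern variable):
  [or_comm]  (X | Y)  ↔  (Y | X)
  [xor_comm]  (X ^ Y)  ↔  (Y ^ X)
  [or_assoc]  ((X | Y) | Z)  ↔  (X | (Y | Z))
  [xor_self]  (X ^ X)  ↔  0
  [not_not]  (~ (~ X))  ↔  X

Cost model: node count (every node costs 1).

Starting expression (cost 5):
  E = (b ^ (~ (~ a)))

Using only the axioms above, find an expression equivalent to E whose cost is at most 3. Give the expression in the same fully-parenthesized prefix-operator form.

(1) (b ^ (~ (~ a)))  =[xor_comm →]=  ((~ (~ a)) ^ b)
(2) (~ (~ a))  =[not_not →]=  a    ⊢ cost 3, within 3

(a ^ b)   [cost 3]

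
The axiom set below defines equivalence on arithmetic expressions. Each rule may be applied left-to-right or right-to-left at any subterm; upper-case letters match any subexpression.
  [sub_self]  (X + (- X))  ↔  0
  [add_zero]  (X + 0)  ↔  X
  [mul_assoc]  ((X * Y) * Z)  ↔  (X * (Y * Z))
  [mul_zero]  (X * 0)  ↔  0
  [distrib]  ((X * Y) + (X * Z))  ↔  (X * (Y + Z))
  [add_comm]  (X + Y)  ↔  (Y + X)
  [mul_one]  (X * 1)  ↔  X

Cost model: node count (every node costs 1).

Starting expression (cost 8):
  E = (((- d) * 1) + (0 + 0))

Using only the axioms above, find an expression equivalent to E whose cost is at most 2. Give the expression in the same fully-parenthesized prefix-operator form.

(1) (0 + 0)  =[add_zero →]=  0    ⊢ (((- d) * 1) + 0)
(2) ((- d) * 1)  =[mul_one →]=  (- d)    ⊢ ((- d) + 0)
(3) ((- d) + 0)  =[add_zero →]=  (- d)    ⊢ cost 2, within 2

(- d)   [cost 2]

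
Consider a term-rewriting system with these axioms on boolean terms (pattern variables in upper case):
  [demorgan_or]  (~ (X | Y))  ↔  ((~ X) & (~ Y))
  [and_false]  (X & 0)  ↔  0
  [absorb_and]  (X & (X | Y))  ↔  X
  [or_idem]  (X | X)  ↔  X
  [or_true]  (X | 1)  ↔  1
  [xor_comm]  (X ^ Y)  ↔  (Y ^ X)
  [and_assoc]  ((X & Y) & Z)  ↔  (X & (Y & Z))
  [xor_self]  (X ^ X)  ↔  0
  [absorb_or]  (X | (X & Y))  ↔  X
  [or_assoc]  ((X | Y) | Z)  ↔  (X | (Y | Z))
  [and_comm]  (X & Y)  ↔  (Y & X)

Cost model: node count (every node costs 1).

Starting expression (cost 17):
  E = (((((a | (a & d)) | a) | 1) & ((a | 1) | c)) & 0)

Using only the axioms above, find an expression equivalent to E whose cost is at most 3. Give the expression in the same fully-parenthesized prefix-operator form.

(1 & 0)   [cost 3]

1. [absorb_or →] (a | (a & d))  →  a;  E = ((((a | a) | 1) & ((a | 1) | c)) & 0)
2. [or_idem →] (a | a)  →  a;  E = (((a | 1) & ((a | 1) | c)) & 0)
3. [absorb_and →] ((a | 1) & ((a | 1) | c))  →  (a | 1);  E = ((a | 1) & 0)
4. [or_true →] (a | 1)  →  1;  cost 3 ≤ 3, done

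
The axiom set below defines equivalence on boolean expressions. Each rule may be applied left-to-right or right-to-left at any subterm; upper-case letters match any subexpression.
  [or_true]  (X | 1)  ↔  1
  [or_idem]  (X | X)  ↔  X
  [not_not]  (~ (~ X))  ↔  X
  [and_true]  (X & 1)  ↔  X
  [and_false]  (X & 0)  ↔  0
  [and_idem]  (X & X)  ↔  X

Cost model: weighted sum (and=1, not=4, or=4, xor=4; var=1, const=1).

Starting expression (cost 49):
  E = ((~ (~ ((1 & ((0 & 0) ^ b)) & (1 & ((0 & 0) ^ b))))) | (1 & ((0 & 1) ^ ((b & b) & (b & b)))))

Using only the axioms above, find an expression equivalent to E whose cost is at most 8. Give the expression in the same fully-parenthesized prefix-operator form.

(1 & (0 ^ b))   [cost 8]

1. [not_not →] (~ (~ ((1 & ((0 & 0) ^ b)) & (1 & ((0 & 0) ^ b)))))  →  ((1 & ((0 & 0) ^ b)) & (1 & ((0 & 0) ^ b)));  E = (((1 & ((0 & 0) ^ b)) & (1 & ((0 & 0) ^ b))) | (1 & ((0 & 1) ^ ((b & b) & (b & b)))))
2. [and_idem →] ((b & b) & (b & b))  →  (b & b);  E = (((1 & ((0 & 0) ^ b)) & (1 & ((0 & 0) ^ b))) | (1 & ((0 & 1) ^ (b & b))))
3. [and_idem →] ((1 & ((0 & 0) ^ b)) & (1 & ((0 & 0) ^ b)))  →  (1 & ((0 & 0) ^ b));  E = ((1 & ((0 & 0) ^ b)) | (1 & ((0 & 1) ^ (b & b))))
4. [and_idem →] (b & b)  →  b;  E = ((1 & ((0 & 0) ^ b)) | (1 & ((0 & 1) ^ b)))
5. [and_true →] (0 & 1)  →  0;  E = ((1 & ((0 & 0) ^ b)) | (1 & (0 ^ b)))
6. [and_idem →] (0 & 0)  →  0;  E = ((1 & (0 ^ b)) | (1 & (0 ^ b)))
7. [or_idem →] ((1 & (0 ^ b)) | (1 & (0 ^ b)))  →  (1 & (0 ^ b));  cost 8 ≤ 8, done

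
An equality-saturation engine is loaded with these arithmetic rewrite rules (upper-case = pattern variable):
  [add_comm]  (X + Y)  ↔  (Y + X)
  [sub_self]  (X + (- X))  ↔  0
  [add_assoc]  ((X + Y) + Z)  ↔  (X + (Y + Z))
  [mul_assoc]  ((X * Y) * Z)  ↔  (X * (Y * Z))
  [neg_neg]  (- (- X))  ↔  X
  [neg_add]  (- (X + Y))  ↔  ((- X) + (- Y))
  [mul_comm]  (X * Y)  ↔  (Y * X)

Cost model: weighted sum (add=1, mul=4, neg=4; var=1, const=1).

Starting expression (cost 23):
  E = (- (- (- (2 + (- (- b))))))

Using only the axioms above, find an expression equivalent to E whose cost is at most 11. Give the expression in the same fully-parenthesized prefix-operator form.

1. [neg_neg →] (- (- (- (2 + (- (- b))))))  →  (- (2 + (- (- b))))
2. [neg_add →] (- (2 + (- (- b))))  →  ((- 2) + (- (- (- b))))
3. [neg_neg →] (- (- b))  →  b;  cost 11 ≤ 11, done

((- 2) + (- b))   [cost 11]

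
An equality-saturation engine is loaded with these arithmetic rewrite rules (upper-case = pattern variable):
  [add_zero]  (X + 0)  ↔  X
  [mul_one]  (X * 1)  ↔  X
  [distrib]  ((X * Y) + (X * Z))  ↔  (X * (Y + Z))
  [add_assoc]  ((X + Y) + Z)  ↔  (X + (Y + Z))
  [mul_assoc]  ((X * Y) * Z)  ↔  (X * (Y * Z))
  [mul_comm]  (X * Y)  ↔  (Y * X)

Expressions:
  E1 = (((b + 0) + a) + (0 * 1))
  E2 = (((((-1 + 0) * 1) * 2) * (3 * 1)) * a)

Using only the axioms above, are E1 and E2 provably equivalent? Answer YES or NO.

NO

All listed rules preserve value, hence provable equivalence implies equal values everywhere; look for a separating assignment.
a=0, b=1 gives E1 ↦ 1, E2 ↦ 0; values differ ⇒ not provably equivalent.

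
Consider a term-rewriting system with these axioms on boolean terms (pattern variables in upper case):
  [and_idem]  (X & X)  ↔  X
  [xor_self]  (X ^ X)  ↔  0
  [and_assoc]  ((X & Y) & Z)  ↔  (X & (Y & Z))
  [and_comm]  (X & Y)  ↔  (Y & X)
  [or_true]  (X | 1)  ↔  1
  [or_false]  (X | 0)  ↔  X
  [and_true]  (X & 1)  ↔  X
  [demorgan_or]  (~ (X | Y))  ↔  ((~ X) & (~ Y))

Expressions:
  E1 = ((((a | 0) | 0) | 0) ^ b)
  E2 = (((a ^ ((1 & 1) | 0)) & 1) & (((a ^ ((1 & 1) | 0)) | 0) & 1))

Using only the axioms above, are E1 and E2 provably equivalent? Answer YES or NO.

Every axiom is a valid identity, so a rewrite proof would force E1 and E2 to agree under every assignment.
At a=0, b=0: E1 = 0 but E2 = 1; they differ, so no derivation exists.

NO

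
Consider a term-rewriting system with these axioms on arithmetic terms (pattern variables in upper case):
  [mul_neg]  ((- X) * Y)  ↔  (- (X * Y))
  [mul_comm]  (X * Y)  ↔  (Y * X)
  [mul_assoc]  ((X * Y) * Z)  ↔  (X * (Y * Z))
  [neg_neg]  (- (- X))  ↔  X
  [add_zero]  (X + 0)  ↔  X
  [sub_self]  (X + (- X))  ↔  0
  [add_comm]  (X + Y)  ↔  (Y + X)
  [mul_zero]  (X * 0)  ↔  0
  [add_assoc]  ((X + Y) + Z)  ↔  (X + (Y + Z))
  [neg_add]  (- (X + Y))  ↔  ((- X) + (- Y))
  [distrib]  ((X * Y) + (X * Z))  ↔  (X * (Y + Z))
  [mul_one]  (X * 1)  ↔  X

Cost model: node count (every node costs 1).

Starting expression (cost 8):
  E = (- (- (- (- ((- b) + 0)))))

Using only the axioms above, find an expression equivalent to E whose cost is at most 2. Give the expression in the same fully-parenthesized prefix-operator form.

step 1: neg_neg (→) rewrites (- (- ((- b) + 0))) into ((- b) + 0), now (- (- ((- b) + 0)))
step 2: add_zero (→) rewrites ((- b) + 0) into (- b), now (- (- (- b)))
step 3: neg_neg (→) rewrites (- (- b)) into b, reaching cost 2 (bound 2)

(- b)   [cost 2]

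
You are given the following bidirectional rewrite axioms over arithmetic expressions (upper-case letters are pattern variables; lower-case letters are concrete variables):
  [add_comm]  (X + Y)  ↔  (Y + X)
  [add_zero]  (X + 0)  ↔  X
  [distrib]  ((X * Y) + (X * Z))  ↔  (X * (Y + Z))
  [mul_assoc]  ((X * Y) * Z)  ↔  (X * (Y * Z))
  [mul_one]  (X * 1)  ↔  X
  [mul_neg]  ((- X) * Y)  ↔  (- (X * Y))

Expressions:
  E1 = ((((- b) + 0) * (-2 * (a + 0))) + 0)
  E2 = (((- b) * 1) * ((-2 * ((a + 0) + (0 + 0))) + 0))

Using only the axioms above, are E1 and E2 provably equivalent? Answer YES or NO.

1. [add_zero →] ((- b) + 0)  →  (- b);  E1 = (((- b) * (-2 * (a + 0))) + 0)
2. [add_zero →] (((- b) * (-2 * (a + 0))) + 0)  →  ((- b) * (-2 * (a + 0)))
3. [add_zero ←] a  →  (a + 0);  E1 = ((- b) * (-2 * ((a + 0) + 0)))
4. [add_zero ←] 0  →  (0 + 0);  E1 = ((- b) * (-2 * ((a + 0) + (0 + 0))))
5. [mul_one ←] (- b)  →  ((- b) * 1);  E1 = (((- b) * 1) * (-2 * ((a + 0) + (0 + 0))))
6. [add_zero ←] (-2 * ((a + 0) + (0 + 0)))  →  ((-2 * ((a + 0) + (0 + 0))) + 0);  this is E2

YES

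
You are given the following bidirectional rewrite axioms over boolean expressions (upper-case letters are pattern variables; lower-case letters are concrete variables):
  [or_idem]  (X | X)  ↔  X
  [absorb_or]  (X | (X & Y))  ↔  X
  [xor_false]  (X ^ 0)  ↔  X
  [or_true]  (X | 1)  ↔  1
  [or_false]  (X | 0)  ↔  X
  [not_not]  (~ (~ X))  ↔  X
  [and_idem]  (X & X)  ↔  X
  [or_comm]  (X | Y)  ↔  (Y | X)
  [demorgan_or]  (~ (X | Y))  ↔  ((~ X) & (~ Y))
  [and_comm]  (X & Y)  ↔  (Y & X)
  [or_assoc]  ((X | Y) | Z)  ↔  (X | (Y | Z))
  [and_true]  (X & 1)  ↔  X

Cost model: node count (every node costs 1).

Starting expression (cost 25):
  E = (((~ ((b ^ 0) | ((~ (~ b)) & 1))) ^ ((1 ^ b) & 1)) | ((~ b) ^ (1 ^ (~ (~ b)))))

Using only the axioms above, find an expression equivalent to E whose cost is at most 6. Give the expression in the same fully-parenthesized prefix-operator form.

1. [not_not →] (~ (~ b))  →  b;  E = (((~ ((b ^ 0) | (b & 1))) ^ ((1 ^ b) & 1)) | ((~ b) ^ (1 ^ (~ (~ b)))))
2. [not_not →] (~ (~ b))  →  b;  E = (((~ ((b ^ 0) | (b & 1))) ^ ((1 ^ b) & 1)) | ((~ b) ^ (1 ^ b)))
3. [and_true →] ((1 ^ b) & 1)  →  (1 ^ b);  E = (((~ ((b ^ 0) | (b & 1))) ^ (1 ^ b)) | ((~ b) ^ (1 ^ b)))
4. [xor_false →] (b ^ 0)  →  b;  E = (((~ (b | (b & 1))) ^ (1 ^ b)) | ((~ b) ^ (1 ^ b)))
5. [and_true →] (b & 1)  →  b;  E = (((~ (b | b)) ^ (1 ^ b)) | ((~ b) ^ (1 ^ b)))
6. [or_idem →] (b | b)  →  b;  E = (((~ b) ^ (1 ^ b)) | ((~ b) ^ (1 ^ b)))
7. [or_idem →] (((~ b) ^ (1 ^ b)) | ((~ b) ^ (1 ^ b)))  →  ((~ b) ^ (1 ^ b));  cost 6 ≤ 6, done

((~ b) ^ (1 ^ b))   [cost 6]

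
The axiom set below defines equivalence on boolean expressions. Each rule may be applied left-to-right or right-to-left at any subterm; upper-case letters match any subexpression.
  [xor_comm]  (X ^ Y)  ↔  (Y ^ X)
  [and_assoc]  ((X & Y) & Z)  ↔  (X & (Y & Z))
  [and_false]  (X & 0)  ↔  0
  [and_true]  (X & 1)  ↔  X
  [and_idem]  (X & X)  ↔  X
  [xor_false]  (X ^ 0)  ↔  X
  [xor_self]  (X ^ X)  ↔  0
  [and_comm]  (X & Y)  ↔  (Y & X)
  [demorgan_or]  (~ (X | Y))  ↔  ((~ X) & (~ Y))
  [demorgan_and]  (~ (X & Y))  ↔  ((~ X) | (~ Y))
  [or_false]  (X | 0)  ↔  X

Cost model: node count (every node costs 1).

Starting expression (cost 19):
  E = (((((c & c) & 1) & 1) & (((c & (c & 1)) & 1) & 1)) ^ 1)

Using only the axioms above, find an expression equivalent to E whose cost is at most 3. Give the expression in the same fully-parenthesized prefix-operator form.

1. [and_true →] (c & 1)  →  c;  E = (((((c & c) & 1) & 1) & (((c & c) & 1) & 1)) ^ 1)
2. [and_idem →] ((((c & c) & 1) & 1) & (((c & c) & 1) & 1))  →  (((c & c) & 1) & 1);  E = ((((c & c) & 1) & 1) ^ 1)
3. [and_true →] ((c & c) & 1)  →  (c & c);  E = (((c & c) & 1) ^ 1)
4. [and_idem →] (c & c)  →  c;  E = ((c & 1) ^ 1)
5. [and_true →] (c & 1)  →  c;  cost 3 ≤ 3, done

(c ^ 1)   [cost 3]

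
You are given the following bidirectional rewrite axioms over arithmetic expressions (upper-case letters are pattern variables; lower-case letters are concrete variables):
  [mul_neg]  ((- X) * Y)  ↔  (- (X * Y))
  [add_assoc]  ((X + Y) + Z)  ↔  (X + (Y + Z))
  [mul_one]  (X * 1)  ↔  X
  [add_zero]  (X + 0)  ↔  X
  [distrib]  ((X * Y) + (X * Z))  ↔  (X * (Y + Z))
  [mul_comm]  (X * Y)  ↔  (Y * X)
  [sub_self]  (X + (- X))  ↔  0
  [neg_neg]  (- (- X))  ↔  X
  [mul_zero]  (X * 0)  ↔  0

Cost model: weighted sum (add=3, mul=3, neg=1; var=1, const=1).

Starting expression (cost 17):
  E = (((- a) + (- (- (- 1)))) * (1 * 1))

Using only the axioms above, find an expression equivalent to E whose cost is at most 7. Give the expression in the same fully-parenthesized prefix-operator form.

1. [mul_one →] (1 * 1)  →  1;  E = (((- a) + (- (- (- 1)))) * 1)
2. [mul_one →] (((- a) + (- (- (- 1)))) * 1)  →  ((- a) + (- (- (- 1))))
3. [neg_neg →] (- (- 1))  →  1;  cost 7 ≤ 7, done

((- a) + (- 1))   [cost 7]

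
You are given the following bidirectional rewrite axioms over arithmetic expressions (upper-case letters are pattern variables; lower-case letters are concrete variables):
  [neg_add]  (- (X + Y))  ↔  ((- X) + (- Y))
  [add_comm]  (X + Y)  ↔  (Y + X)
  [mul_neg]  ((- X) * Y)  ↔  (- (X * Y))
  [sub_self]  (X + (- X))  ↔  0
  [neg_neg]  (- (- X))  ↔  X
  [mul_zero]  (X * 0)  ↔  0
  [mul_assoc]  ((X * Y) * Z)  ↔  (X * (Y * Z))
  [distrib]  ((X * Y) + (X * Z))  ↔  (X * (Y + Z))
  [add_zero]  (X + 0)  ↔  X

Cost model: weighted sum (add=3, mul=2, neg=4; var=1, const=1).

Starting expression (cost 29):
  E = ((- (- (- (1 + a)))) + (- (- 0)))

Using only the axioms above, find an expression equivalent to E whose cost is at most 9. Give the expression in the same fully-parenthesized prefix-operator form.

(1) (- (- 0))  =[neg_neg →]=  0    ⊢ ((- (- (- (1 + a)))) + 0)
(2) (- (- (- (1 + a))))  =[neg_neg →]=  (- (1 + a))    ⊢ ((- (1 + a)) + 0)
(3) ((- (1 + a)) + 0)  =[add_zero →]=  (- (1 + a))    ⊢ cost 9, within 9

(- (1 + a))   [cost 9]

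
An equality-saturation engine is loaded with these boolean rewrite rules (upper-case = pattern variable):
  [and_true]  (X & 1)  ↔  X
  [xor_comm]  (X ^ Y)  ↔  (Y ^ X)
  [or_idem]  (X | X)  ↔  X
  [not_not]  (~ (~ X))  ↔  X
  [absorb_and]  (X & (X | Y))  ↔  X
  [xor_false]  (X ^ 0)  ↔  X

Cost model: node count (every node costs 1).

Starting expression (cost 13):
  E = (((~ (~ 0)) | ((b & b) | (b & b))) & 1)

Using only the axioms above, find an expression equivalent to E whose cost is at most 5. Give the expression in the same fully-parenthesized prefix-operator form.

(1) (~ (~ 0))  =[not_not →]=  0    ⊢ ((0 | ((b & b) | (b & b))) & 1)
(2) ((b & b) | (b & b))  =[or_idem →]=  (b & b)    ⊢ ((0 | (b & b)) & 1)
(3) ((0 | (b & b)) & 1)  =[and_true →]=  (0 | (b & b))    ⊢ cost 5, within 5

(0 | (b & b))   [cost 5]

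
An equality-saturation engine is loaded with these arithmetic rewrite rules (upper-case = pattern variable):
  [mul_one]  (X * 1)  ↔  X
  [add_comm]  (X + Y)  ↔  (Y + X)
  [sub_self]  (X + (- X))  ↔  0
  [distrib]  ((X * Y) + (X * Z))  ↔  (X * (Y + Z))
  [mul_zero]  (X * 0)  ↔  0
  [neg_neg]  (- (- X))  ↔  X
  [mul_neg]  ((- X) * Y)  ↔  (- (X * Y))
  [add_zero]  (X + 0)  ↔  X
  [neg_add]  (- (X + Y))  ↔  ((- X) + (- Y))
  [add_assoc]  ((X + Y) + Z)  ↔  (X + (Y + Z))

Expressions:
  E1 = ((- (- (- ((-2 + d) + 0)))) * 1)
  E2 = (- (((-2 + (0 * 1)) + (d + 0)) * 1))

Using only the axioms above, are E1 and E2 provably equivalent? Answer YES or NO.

YES

(1) ((- (- (- ((-2 + d) + 0)))) * 1)  =[mul_one →]=  (- (- (- ((-2 + d) + 0))))
(2) (- (- ((-2 + d) + 0)))  =[neg_neg →]=  ((-2 + d) + 0)    ⊢ (- ((-2 + d) + 0))
(3) ((-2 + d) + 0)  =[add_zero →]=  (-2 + d)    ⊢ (- (-2 + d))
(4) d  =[add_zero ←]=  (d + 0)    ⊢ (- (-2 + (d + 0)))
(5) -2  =[add_zero ←]=  (-2 + 0)    ⊢ (- ((-2 + 0) + (d + 0)))
(6) 0  =[mul_one ←]=  (0 * 1)    ⊢ (- ((-2 + (0 * 1)) + (d + 0)))
(7) ((-2 + (0 * 1)) + (d + 0))  =[mul_one ←]=  (((-2 + (0 * 1)) + (d + 0)) * 1)    ⊢ E2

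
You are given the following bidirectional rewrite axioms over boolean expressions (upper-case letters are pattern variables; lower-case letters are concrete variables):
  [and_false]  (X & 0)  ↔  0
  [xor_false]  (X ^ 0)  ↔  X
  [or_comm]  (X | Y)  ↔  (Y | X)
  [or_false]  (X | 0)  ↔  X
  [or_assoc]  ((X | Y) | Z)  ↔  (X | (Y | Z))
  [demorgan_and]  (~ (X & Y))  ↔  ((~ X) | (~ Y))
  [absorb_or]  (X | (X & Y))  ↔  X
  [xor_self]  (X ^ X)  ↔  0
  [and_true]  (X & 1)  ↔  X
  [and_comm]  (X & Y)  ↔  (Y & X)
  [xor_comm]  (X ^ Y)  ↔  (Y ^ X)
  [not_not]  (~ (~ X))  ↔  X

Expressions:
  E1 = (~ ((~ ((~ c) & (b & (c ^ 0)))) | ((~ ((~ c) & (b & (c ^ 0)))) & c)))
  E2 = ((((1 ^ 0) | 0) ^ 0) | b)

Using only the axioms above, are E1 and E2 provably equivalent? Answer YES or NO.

NO

The axioms are sound identities: if E1 ↔* E2 then E1 and E2 evaluate identically under any assignment.
Under b=0, c=0: E1 evaluates to 0, E2 to 1. Distinct ⇒ no rewrite sequence connects them.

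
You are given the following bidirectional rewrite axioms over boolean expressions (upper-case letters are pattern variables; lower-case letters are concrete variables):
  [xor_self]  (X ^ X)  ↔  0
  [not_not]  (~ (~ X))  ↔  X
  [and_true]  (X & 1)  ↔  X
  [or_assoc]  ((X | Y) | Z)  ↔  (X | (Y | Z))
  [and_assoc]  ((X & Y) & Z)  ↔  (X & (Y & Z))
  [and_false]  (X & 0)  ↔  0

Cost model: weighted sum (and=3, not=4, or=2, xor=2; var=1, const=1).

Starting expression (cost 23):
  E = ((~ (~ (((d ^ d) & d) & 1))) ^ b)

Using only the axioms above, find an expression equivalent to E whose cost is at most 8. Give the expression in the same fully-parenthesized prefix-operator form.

((0 & d) ^ b)   [cost 8]

step 1: xor_self (→) rewrites (d ^ d) into 0, now ((~ (~ ((0 & d) & 1))) ^ b)
step 2: and_true (→) rewrites ((0 & d) & 1) into (0 & d), now ((~ (~ (0 & d))) ^ b)
step 3: not_not (→) rewrites (~ (~ (0 & d))) into (0 & d), reaching cost 8 (bound 8)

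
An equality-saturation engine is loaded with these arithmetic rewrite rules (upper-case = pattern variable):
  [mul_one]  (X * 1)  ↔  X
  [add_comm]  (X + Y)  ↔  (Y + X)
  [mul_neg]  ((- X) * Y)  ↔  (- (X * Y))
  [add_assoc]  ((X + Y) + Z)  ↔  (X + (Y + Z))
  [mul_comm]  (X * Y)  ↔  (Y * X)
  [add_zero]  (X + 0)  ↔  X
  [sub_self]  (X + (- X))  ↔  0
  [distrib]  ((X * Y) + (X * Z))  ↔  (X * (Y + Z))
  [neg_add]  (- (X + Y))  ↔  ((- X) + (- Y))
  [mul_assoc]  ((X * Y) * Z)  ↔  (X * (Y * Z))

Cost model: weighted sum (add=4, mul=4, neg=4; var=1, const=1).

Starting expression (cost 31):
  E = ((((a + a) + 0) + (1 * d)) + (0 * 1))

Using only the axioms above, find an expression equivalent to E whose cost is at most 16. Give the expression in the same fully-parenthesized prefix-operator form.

((a + a) + (1 * d))   [cost 16]

step 1: add_zero (→) rewrites ((a + a) + 0) into (a + a), now (((a + a) + (1 * d)) + (0 * 1))
step 2: mul_one (→) rewrites (0 * 1) into 0, now (((a + a) + (1 * d)) + 0)
step 3: add_zero (→) rewrites (((a + a) + (1 * d)) + 0) into ((a + a) + (1 * d)), reaching cost 16 (bound 16)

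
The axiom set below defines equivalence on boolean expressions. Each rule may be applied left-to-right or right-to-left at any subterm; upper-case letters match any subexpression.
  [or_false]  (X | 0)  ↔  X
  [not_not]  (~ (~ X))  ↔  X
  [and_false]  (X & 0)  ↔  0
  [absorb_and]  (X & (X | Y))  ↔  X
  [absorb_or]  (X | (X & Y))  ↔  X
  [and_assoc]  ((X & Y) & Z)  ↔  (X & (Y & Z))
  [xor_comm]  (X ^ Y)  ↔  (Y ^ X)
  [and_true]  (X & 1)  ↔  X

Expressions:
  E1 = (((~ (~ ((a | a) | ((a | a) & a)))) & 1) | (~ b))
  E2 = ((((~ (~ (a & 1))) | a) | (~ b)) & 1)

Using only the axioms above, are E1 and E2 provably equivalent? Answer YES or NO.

1. [and_true →] ((~ (~ ((a | a) | ((a | a) & a)))) & 1)  →  (~ (~ ((a | a) | ((a | a) & a))));  E1 = ((~ (~ ((a | a) | ((a | a) & a)))) | (~ b))
2. [absorb_or →] ((a | a) | ((a | a) & a))  →  (a | a);  E1 = ((~ (~ (a | a))) | (~ b))
3. [not_not →] (~ (~ (a | a)))  →  (a | a);  E1 = ((a | a) | (~ b))
4. [and_true ←] a  →  (a & 1);  E1 = (((a & 1) | a) | (~ b))
5. [not_not ←] (a & 1)  →  (~ (~ (a & 1)));  E1 = (((~ (~ (a & 1))) | a) | (~ b))
6. [and_true ←] (((~ (~ (a & 1))) | a) | (~ b))  →  ((((~ (~ (a & 1))) | a) | (~ b)) & 1);  this is E2

YES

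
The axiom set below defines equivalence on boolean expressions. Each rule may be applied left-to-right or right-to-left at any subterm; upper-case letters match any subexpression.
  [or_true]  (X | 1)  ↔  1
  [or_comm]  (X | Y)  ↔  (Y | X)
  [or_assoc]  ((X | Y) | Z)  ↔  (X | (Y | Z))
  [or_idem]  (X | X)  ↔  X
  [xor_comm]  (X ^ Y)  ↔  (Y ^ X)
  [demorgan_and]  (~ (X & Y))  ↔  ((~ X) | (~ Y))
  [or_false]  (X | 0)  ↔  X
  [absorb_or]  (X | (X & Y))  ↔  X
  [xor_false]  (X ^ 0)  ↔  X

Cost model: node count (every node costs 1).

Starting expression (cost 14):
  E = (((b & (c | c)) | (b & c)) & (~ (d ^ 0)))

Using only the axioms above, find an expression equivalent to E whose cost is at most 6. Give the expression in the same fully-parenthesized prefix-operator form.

step 1: or_idem (→) rewrites (c | c) into c, now (((b & c) | (b & c)) & (~ (d ^ 0)))
step 2: or_idem (→) rewrites ((b & c) | (b & c)) into (b & c), now ((b & c) & (~ (d ^ 0)))
step 3: xor_false (→) rewrites (d ^ 0) into d, reaching cost 6 (bound 6)

((b & c) & (~ d))   [cost 6]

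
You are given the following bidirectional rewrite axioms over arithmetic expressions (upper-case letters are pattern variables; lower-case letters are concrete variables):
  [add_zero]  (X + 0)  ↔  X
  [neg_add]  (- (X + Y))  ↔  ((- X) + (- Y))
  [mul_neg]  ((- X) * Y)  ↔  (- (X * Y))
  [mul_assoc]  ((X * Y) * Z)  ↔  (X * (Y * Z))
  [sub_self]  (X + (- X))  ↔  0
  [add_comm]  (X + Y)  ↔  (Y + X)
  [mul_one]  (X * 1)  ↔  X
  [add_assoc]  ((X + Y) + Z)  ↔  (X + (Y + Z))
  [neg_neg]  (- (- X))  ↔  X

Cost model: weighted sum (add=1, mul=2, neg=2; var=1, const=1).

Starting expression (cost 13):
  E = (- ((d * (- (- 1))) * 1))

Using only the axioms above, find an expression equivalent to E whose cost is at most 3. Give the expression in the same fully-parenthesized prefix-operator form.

(- d)   [cost 3]

(1) (- (- 1))  =[neg_neg →]=  1    ⊢ (- ((d * 1) * 1))
(2) ((d * 1) * 1)  =[mul_one →]=  (d * 1)    ⊢ (- (d * 1))
(3) (d * 1)  =[mul_one →]=  d    ⊢ cost 3, within 3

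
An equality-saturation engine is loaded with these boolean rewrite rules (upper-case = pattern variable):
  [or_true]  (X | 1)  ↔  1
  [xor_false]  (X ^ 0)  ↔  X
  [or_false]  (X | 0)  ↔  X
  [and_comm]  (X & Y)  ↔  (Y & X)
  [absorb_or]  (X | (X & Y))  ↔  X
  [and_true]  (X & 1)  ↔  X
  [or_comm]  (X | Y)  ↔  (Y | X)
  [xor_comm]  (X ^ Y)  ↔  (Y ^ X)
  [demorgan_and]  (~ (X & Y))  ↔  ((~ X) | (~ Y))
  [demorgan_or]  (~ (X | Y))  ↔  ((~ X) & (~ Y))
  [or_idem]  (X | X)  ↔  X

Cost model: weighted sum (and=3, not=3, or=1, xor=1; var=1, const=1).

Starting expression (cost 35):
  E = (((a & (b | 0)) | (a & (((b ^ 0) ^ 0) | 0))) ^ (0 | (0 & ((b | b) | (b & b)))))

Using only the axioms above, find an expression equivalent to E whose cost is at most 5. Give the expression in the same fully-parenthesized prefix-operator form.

(b & a)   [cost 5]

step 1: xor_false (→) rewrites ((b ^ 0) ^ 0) into (b ^ 0), now (((a & (b | 0)) | (a & ((b ^ 0) | 0))) ^ (0 | (0 & ((b | b) | (b & b)))))
step 2: xor_false (→) rewrites (b ^ 0) into b, now (((a & (b | 0)) | (a & (b | 0))) ^ (0 | (0 & ((b | b) | (b & b)))))
step 3: or_idem (→) rewrites ((a & (b | 0)) | (a & (b | 0))) into (a & (b | 0)), now ((a & (b | 0)) ^ (0 | (0 & ((b | b) | (b & b)))))
step 4: or_idem (→) rewrites (b | b) into b, now ((a & (b | 0)) ^ (0 | (0 & (b | (b & b)))))
step 5: and_comm (→) rewrites (a & (b | 0)) into ((b | 0) & a), now (((b | 0) & a) ^ (0 | (0 & (b | (b & b)))))
step 6: absorb_or (→) rewrites (b | (b & b)) into b, now (((b | 0) & a) ^ (0 | (0 & b)))
step 7: absorb_or (→) rewrites (0 | (0 & b)) into 0, now (((b | 0) & a) ^ 0)
step 8: xor_false (→) rewrites (((b | 0) & a) ^ 0) into ((b | 0) & a)
step 9: or_false (→) rewrites (b | 0) into b, reaching cost 5 (bound 5)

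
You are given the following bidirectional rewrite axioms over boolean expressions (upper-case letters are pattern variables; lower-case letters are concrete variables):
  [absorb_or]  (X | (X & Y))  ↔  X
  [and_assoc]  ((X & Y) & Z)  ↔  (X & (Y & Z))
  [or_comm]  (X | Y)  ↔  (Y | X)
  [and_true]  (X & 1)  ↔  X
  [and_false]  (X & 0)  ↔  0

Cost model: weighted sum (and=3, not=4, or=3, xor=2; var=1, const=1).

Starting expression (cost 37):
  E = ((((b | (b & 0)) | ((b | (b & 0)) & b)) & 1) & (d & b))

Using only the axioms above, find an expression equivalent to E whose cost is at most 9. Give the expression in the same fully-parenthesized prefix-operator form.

(b & (d & b))   [cost 9]

(1) ((b | (b & 0)) | ((b | (b & 0)) & b))  =[absorb_or →]=  (b | (b & 0))    ⊢ (((b | (b & 0)) & 1) & (d & b))
(2) (b | (b & 0))  =[absorb_or →]=  b    ⊢ ((b & 1) & (d & b))
(3) (b & 1)  =[and_true →]=  b    ⊢ cost 9, within 9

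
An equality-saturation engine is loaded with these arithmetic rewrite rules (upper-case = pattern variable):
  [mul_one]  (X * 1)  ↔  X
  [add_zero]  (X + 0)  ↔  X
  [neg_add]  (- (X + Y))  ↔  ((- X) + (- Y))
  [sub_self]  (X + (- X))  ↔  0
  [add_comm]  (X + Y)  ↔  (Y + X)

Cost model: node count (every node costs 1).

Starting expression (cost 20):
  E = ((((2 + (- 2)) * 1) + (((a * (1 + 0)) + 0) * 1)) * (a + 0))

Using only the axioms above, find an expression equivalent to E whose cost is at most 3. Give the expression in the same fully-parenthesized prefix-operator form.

(a * a)   [cost 3]

step 1: add_zero (→) rewrites (1 + 0) into 1, now ((((2 + (- 2)) * 1) + (((a * 1) + 0) * 1)) * (a + 0))
step 2: mul_one (→) rewrites (a * 1) into a, now ((((2 + (- 2)) * 1) + ((a + 0) * 1)) * (a + 0))
step 3: add_zero (→) rewrites (a + 0) into a, now ((((2 + (- 2)) * 1) + ((a + 0) * 1)) * a)
step 4: mul_one (→) rewrites ((2 + (- 2)) * 1) into (2 + (- 2)), now (((2 + (- 2)) + ((a + 0) * 1)) * a)
step 5: add_comm (→) rewrites ((2 + (- 2)) + ((a + 0) * 1)) into (((a + 0) * 1) + (2 + (- 2))), now ((((a + 0) * 1) + (2 + (- 2))) * a)
step 6: add_zero (→) rewrites (a + 0) into a, now (((a * 1) + (2 + (- 2))) * a)
step 7: mul_one (→) rewrites (a * 1) into a, now ((a + (2 + (- 2))) * a)
step 8: sub_self (→) rewrites (2 + (- 2)) into 0, now ((a + 0) * a)
step 9: add_zero (→) rewrites (a + 0) into a, reaching cost 3 (bound 3)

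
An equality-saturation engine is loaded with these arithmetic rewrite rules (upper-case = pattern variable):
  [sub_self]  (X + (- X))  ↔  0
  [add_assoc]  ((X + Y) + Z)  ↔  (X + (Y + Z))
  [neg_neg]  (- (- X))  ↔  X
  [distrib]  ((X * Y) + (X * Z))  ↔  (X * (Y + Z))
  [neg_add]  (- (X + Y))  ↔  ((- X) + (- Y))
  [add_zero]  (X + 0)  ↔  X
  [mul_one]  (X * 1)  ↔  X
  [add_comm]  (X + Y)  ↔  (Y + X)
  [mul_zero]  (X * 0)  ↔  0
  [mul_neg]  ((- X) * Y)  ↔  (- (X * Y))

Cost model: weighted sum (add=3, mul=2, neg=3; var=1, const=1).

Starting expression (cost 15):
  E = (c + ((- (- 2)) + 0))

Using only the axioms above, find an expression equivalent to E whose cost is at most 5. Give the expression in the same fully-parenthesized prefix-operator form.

step 1: add_zero (→) rewrites ((- (- 2)) + 0) into (- (- 2)), now (c + (- (- 2)))
step 2: neg_neg (→) rewrites (- (- 2)) into 2, reaching cost 5 (bound 5)

(c + 2)   [cost 5]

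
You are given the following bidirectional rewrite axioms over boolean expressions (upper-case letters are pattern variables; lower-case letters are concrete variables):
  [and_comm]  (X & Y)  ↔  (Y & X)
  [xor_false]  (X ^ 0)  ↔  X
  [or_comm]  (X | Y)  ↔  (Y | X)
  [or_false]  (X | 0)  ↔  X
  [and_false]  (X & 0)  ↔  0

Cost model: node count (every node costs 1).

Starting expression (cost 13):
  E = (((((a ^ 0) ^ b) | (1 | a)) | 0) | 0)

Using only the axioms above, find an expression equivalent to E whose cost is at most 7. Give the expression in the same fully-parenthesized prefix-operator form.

(1) ((((a ^ 0) ^ b) | (1 | a)) | 0)  =[or_false →]=  (((a ^ 0) ^ b) | (1 | a))    ⊢ ((((a ^ 0) ^ b) | (1 | a)) | 0)
(2) (a ^ 0)  =[xor_false →]=  a    ⊢ (((a ^ b) | (1 | a)) | 0)
(3) (((a ^ b) | (1 | a)) | 0)  =[or_false →]=  ((a ^ b) | (1 | a))    ⊢ cost 7, within 7

((a ^ b) | (1 | a))   [cost 7]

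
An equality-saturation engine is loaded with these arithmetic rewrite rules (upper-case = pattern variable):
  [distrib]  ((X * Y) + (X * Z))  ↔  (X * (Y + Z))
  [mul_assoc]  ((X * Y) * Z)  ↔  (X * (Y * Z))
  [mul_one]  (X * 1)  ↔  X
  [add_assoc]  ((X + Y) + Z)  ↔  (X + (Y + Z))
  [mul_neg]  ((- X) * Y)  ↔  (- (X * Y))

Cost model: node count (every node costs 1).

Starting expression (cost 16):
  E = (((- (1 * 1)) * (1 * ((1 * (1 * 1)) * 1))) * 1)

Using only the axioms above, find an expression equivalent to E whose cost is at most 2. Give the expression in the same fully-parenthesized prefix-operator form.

1. [mul_one →] (((- (1 * 1)) * (1 * ((1 * (1 * 1)) * 1))) * 1)  →  ((- (1 * 1)) * (1 * ((1 * (1 * 1)) * 1)))
2. [mul_one →] (1 * 1)  →  1;  E = ((- 1) * (1 * ((1 * (1 * 1)) * 1)))
3. [mul_one →] (1 * 1)  →  1;  E = ((- 1) * (1 * ((1 * 1) * 1)))
4. [mul_one →] ((1 * 1) * 1)  →  (1 * 1);  E = ((- 1) * (1 * (1 * 1)))
5. [mul_one →] (1 * 1)  →  1;  E = ((- 1) * (1 * 1))
6. [mul_one →] (1 * 1)  →  1;  E = ((- 1) * 1)
7. [mul_one →] ((- 1) * 1)  →  (- 1);  cost 2 ≤ 2, done

(- 1)   [cost 2]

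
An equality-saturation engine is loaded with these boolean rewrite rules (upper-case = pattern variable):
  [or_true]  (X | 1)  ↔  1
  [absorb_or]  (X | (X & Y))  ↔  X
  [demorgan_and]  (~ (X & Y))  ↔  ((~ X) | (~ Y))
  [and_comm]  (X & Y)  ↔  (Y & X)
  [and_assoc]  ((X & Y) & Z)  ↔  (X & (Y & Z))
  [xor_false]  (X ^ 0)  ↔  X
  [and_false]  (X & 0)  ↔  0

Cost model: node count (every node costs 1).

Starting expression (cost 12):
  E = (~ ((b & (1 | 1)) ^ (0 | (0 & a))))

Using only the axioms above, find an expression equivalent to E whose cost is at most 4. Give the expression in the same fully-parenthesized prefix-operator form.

(~ (b & 1))   [cost 4]

step 1: absorb_or (→) rewrites (0 | (0 & a)) into 0, now (~ ((b & (1 | 1)) ^ 0))
step 2: xor_false (→) rewrites ((b & (1 | 1)) ^ 0) into (b & (1 | 1)), now (~ (b & (1 | 1)))
step 3: or_true (→) rewrites (1 | 1) into 1, reaching cost 4 (bound 4)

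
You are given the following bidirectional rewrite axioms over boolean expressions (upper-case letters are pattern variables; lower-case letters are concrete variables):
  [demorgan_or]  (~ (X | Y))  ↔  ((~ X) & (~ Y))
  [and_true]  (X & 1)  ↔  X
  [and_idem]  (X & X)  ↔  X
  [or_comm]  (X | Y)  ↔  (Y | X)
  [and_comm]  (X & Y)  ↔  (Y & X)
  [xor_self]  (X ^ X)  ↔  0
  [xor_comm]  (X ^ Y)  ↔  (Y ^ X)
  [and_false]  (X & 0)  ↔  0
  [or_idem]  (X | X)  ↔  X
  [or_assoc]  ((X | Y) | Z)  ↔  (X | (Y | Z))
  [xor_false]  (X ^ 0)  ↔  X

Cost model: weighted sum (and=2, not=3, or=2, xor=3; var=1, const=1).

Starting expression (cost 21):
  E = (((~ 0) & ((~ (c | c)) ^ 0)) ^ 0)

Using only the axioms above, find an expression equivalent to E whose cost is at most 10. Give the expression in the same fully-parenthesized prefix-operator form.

((~ 0) & (~ c))   [cost 10]

(1) ((~ (c | c)) ^ 0)  =[xor_false →]=  (~ (c | c))    ⊢ (((~ 0) & (~ (c | c))) ^ 0)
(2) (c | c)  =[or_idem →]=  c    ⊢ (((~ 0) & (~ c)) ^ 0)
(3) (((~ 0) & (~ c)) ^ 0)  =[xor_false →]=  ((~ 0) & (~ c))    ⊢ cost 10, within 10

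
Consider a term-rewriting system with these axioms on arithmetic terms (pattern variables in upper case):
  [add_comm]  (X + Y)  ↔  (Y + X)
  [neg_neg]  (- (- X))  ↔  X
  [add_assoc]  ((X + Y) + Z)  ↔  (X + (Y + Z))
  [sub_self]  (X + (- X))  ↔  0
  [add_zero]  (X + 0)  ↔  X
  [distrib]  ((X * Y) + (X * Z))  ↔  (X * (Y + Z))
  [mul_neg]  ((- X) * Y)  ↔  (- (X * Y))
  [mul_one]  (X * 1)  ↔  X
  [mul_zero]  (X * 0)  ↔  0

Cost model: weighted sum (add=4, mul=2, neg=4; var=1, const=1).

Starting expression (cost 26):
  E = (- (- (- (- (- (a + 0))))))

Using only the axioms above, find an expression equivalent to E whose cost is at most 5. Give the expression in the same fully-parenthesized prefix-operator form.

step 1: neg_neg (→) rewrites (- (- (- (- (- (a + 0)))))) into (- (- (- (a + 0))))
step 2: neg_neg (→) rewrites (- (- (a + 0))) into (a + 0), now (- (a + 0))
step 3: add_zero (→) rewrites (a + 0) into a, reaching cost 5 (bound 5)

(- a)   [cost 5]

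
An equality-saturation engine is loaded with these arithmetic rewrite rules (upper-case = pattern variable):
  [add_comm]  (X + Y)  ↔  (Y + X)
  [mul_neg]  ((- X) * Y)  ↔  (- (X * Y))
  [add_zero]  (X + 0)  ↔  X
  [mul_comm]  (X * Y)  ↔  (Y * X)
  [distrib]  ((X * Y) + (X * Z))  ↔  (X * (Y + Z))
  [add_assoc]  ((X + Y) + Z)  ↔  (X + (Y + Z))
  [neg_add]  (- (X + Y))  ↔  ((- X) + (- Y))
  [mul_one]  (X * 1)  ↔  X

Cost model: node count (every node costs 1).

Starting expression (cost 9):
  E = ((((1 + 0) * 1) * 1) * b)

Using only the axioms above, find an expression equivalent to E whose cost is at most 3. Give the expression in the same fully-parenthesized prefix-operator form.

1. [add_zero →] (1 + 0)  →  1;  E = (((1 * 1) * 1) * b)
2. [mul_one →] (1 * 1)  →  1;  E = ((1 * 1) * b)
3. [mul_one →] (1 * 1)  →  1;  cost 3 ≤ 3, done

(1 * b)   [cost 3]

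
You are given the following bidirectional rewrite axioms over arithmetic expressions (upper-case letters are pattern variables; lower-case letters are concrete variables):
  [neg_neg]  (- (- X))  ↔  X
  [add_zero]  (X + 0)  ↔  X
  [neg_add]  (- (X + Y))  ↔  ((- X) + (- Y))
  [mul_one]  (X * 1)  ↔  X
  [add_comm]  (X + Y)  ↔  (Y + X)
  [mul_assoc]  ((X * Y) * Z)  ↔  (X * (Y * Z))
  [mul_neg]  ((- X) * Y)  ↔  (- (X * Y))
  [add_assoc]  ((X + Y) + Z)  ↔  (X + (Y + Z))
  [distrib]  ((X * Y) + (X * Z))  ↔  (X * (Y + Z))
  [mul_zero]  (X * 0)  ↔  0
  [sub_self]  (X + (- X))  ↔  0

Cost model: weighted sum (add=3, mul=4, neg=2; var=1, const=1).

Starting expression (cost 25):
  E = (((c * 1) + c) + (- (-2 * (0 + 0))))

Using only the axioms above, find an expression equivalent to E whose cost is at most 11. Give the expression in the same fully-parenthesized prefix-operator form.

((c + c) + (- 0))   [cost 11]

1. [add_zero →] (0 + 0)  →  0;  E = (((c * 1) + c) + (- (-2 * 0)))
2. [mul_one →] (c * 1)  →  c;  E = ((c + c) + (- (-2 * 0)))
3. [mul_zero →] (-2 * 0)  →  0;  cost 11 ≤ 11, done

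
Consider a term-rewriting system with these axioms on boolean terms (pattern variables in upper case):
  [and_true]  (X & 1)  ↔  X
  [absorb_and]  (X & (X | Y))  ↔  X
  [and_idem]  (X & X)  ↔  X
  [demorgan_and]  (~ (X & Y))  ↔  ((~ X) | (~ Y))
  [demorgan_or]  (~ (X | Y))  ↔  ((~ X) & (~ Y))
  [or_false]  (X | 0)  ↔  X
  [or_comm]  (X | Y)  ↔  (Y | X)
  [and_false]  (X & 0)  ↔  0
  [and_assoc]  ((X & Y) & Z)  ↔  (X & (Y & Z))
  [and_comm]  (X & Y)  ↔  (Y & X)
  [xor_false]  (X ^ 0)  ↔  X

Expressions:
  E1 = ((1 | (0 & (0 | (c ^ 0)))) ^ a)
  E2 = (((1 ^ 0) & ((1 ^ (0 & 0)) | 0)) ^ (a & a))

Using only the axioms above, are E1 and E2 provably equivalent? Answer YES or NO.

1. [xor_false →] (c ^ 0)  →  c;  E1 = ((1 | (0 & (0 | c))) ^ a)
2. [absorb_and →] (0 & (0 | c))  →  0;  E1 = ((1 | 0) ^ a)
3. [or_false →] (1 | 0)  →  1;  E1 = (1 ^ a)
4. [and_idem ←] a  →  (a & a);  E1 = (1 ^ (a & a))
5. [xor_false ←] 1  →  (1 ^ 0);  E1 = ((1 ^ 0) ^ (a & a))
6. [absorb_and ←] (1 ^ 0)  →  ((1 ^ 0) & ((1 ^ 0) | 0));  E1 = (((1 ^ 0) & ((1 ^ 0) | 0)) ^ (a & a))
7. [and_idem ←] 0  →  (0 & 0);  this is E2

YES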